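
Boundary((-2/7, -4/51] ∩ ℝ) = {-2/7, -4/51}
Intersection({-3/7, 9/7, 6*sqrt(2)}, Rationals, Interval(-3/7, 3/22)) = {-3/7}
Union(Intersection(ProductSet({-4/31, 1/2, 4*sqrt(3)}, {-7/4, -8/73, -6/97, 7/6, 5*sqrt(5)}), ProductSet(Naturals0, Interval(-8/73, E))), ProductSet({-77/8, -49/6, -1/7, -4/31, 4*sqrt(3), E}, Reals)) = ProductSet({-77/8, -49/6, -1/7, -4/31, 4*sqrt(3), E}, Reals)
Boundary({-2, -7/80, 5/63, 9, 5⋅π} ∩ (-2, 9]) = {-7/80, 5/63, 9}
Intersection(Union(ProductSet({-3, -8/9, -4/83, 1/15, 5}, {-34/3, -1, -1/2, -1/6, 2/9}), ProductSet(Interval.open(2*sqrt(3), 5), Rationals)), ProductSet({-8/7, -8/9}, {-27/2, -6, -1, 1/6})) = ProductSet({-8/9}, {-1})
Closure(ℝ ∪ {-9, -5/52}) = ℝ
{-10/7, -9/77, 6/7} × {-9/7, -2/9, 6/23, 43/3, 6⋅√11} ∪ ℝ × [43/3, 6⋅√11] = (ℝ × [43/3, 6⋅√11]) ∪ ({-10/7, -9/77, 6/7} × {-9/7, -2/9, 6/23, 43/3, 6⋅√11})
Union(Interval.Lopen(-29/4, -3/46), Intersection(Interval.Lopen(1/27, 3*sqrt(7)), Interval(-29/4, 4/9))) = Union(Interval.Lopen(-29/4, -3/46), Interval.Lopen(1/27, 4/9))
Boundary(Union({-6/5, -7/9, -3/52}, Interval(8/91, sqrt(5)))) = {-6/5, -7/9, -3/52, 8/91, sqrt(5)}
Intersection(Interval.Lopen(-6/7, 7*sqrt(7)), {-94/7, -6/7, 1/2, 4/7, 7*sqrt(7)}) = {1/2, 4/7, 7*sqrt(7)}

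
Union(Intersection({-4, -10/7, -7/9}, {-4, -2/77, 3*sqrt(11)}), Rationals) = Rationals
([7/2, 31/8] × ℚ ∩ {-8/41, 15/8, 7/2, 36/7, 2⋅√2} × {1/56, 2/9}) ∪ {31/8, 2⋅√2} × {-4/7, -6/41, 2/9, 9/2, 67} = ({7/2} × {1/56, 2/9}) ∪ ({31/8, 2⋅√2} × {-4/7, -6/41, 2/9, 9/2, 67})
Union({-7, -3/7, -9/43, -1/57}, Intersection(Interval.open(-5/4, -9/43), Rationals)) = Union({-7, -9/43, -1/57}, Intersection(Interval.open(-5/4, -9/43), Rationals))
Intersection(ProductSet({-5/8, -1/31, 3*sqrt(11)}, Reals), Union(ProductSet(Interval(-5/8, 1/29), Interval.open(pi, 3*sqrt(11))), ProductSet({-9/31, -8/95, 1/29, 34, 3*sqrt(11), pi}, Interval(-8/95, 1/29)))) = Union(ProductSet({3*sqrt(11)}, Interval(-8/95, 1/29)), ProductSet({-5/8, -1/31}, Interval.open(pi, 3*sqrt(11))))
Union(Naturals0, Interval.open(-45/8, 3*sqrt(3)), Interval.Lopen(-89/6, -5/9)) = Union(Interval.open(-89/6, 3*sqrt(3)), Naturals0)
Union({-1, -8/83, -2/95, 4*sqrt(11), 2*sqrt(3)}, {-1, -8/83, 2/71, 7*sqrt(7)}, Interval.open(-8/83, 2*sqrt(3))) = Union({-1, 4*sqrt(11), 7*sqrt(7)}, Interval(-8/83, 2*sqrt(3)))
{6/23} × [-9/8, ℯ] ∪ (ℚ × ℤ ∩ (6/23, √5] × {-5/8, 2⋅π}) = {6/23} × [-9/8, ℯ]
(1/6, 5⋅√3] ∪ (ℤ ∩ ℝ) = ℤ ∪ (1/6, 5⋅√3]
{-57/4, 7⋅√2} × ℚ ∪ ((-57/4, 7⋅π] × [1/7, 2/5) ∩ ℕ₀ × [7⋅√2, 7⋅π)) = {-57/4, 7⋅√2} × ℚ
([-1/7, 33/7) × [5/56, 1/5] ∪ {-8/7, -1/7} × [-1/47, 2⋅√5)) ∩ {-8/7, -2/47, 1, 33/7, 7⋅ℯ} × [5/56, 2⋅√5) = ({-2/47, 1} × [5/56, 1/5]) ∪ ({-8/7} × [5/56, 2⋅√5))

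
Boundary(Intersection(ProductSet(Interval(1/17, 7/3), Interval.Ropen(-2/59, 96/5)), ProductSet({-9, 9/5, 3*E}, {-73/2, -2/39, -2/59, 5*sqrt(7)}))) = ProductSet({9/5}, {-2/59, 5*sqrt(7)})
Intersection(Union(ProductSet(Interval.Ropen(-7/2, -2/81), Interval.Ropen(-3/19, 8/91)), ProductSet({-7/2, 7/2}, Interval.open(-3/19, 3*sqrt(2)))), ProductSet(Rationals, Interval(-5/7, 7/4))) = Union(ProductSet({-7/2, 7/2}, Interval.Lopen(-3/19, 7/4)), ProductSet(Intersection(Interval.Ropen(-7/2, -2/81), Rationals), Interval.Ropen(-3/19, 8/91)))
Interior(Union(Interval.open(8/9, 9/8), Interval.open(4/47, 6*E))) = Interval.open(4/47, 6*E)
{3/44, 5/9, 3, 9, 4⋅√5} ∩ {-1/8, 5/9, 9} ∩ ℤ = {9}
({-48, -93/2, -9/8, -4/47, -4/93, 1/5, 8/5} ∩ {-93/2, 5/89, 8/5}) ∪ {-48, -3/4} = {-48, -93/2, -3/4, 8/5}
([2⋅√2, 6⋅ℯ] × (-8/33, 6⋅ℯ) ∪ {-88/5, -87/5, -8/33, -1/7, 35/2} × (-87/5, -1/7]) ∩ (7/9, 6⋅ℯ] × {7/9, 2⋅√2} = [2⋅√2, 6⋅ℯ] × {7/9, 2⋅√2}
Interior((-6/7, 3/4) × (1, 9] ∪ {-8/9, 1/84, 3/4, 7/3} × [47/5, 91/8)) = (-6/7, 3/4) × (1, 9)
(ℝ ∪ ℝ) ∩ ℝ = ℝ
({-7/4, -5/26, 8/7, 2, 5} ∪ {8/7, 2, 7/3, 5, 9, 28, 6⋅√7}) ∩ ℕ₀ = {2, 5, 9, 28}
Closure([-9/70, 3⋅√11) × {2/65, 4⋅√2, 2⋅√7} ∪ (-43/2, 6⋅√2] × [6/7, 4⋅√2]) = ([-43/2, 6⋅√2] × [6/7, 4⋅√2]) ∪ ([-9/70, 3⋅√11] × {2/65, 4⋅√2, 2⋅√7})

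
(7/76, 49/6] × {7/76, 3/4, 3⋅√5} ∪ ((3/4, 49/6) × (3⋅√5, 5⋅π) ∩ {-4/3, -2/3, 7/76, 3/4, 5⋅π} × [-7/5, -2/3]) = (7/76, 49/6] × {7/76, 3/4, 3⋅√5}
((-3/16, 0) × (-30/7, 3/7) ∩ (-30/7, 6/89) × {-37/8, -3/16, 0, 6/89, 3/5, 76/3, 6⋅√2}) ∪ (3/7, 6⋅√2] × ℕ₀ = ((-3/16, 0) × {-3/16, 0, 6/89}) ∪ ((3/7, 6⋅√2] × ℕ₀)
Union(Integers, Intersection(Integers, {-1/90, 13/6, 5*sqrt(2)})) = Integers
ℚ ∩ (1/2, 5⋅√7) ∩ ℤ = {1, 2, …, 13}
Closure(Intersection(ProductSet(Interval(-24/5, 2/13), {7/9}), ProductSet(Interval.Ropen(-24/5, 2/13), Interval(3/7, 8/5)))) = ProductSet(Interval(-24/5, 2/13), {7/9})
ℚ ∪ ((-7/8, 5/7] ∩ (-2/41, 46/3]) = ℚ ∪ [-2/41, 5/7]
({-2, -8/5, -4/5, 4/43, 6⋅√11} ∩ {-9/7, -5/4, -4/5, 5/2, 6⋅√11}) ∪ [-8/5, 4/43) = [-8/5, 4/43) ∪ {6⋅√11}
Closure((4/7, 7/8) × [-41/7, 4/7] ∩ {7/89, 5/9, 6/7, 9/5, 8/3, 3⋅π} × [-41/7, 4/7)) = {6/7} × [-41/7, 4/7]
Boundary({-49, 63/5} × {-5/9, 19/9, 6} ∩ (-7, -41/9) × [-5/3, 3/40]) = ∅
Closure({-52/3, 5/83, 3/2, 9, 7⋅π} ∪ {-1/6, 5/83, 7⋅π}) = {-52/3, -1/6, 5/83, 3/2, 9, 7⋅π}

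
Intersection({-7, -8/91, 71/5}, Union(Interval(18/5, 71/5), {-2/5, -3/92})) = {71/5}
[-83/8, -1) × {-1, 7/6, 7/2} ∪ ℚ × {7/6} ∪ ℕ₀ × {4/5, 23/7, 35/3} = (ℚ × {7/6}) ∪ (ℕ₀ × {4/5, 23/7, 35/3}) ∪ ([-83/8, -1) × {-1, 7/6, 7/2})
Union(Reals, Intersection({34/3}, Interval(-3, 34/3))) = Reals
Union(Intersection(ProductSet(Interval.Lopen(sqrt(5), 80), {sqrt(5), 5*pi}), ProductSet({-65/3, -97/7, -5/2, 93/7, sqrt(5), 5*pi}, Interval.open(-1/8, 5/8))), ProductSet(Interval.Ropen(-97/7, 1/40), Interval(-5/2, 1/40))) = ProductSet(Interval.Ropen(-97/7, 1/40), Interval(-5/2, 1/40))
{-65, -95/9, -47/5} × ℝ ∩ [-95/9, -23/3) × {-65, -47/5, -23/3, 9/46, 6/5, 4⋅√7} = {-95/9, -47/5} × {-65, -47/5, -23/3, 9/46, 6/5, 4⋅√7}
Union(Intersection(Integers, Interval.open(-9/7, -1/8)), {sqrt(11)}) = Union({sqrt(11)}, Range(-1, 0, 1))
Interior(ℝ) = ℝ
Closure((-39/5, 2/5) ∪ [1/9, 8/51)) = [-39/5, 2/5]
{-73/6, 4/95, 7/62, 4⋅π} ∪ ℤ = ℤ ∪ {-73/6, 4/95, 7/62, 4⋅π}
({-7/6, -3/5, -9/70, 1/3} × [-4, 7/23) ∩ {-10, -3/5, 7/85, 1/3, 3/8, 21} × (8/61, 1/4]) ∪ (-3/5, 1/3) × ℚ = ((-3/5, 1/3) × ℚ) ∪ ({-3/5, 1/3} × (8/61, 1/4])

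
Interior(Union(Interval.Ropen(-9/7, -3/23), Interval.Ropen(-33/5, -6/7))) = Interval.open(-33/5, -3/23)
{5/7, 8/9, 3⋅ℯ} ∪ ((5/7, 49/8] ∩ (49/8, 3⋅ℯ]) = {5/7, 8/9, 3⋅ℯ}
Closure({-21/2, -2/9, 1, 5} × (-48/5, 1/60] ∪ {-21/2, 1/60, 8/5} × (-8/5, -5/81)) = ({-21/2, 1/60, 8/5} × [-8/5, -5/81]) ∪ ({-21/2, -2/9, 1, 5} × [-48/5, 1/60])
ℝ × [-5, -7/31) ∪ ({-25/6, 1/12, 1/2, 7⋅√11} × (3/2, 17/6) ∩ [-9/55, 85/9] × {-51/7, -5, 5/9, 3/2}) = ℝ × [-5, -7/31)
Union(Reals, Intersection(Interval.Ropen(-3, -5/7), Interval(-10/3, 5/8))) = Interval(-oo, oo)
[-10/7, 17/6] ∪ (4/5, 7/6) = [-10/7, 17/6]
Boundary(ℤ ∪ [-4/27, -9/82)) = {-4/27, -9/82} ∪ (ℤ \ (-4/27, -9/82))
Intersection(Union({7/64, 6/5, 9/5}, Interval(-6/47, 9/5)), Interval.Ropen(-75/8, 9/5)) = Interval.Ropen(-6/47, 9/5)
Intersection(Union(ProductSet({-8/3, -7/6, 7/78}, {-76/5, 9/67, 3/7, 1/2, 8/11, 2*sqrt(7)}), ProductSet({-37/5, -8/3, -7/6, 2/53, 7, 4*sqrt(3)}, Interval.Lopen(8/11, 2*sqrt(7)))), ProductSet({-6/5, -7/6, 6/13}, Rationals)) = ProductSet({-7/6}, Union({-76/5, 9/67, 3/7, 1/2, 8/11}, Intersection(Interval.Lopen(8/11, 2*sqrt(7)), Rationals)))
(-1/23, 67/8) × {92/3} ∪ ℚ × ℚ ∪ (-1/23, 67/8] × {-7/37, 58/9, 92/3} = (ℚ × ℚ) ∪ ((-1/23, 67/8] × {-7/37, 58/9, 92/3})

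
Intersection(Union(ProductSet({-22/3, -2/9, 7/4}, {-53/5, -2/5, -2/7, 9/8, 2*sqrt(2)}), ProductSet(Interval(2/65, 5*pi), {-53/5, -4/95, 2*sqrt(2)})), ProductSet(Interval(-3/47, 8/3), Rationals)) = Union(ProductSet({7/4}, {-53/5, -2/5, -2/7, 9/8}), ProductSet(Interval(2/65, 8/3), {-53/5, -4/95}))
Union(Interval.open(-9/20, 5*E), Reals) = Interval(-oo, oo)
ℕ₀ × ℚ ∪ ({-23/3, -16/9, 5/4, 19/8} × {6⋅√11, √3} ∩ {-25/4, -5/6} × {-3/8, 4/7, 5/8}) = ℕ₀ × ℚ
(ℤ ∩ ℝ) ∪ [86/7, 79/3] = ℤ ∪ [86/7, 79/3]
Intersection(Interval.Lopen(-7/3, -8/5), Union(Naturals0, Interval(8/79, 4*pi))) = EmptySet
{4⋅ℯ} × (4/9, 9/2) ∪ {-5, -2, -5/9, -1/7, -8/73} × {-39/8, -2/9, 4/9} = ({4⋅ℯ} × (4/9, 9/2)) ∪ ({-5, -2, -5/9, -1/7, -8/73} × {-39/8, -2/9, 4/9})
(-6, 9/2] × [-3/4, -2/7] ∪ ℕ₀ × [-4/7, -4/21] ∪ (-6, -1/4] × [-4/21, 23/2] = (ℕ₀ × [-4/7, -4/21]) ∪ ((-6, -1/4] × [-4/21, 23/2]) ∪ ((-6, 9/2] × [-3/4, -2/7])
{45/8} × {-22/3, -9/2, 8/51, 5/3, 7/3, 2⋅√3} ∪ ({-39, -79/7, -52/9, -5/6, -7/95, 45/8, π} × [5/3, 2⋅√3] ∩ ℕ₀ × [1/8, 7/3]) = {45/8} × {-22/3, -9/2, 8/51, 5/3, 7/3, 2⋅√3}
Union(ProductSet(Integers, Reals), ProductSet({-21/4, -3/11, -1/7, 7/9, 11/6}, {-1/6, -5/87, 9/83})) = Union(ProductSet({-21/4, -3/11, -1/7, 7/9, 11/6}, {-1/6, -5/87, 9/83}), ProductSet(Integers, Reals))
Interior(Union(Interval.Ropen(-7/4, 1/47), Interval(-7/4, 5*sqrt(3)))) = Interval.open(-7/4, 5*sqrt(3))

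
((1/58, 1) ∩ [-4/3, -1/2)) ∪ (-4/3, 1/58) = (-4/3, 1/58)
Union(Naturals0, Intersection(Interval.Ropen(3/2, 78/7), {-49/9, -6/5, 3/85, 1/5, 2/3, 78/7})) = Naturals0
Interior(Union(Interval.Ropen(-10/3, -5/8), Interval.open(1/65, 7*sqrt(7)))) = Union(Interval.open(-10/3, -5/8), Interval.open(1/65, 7*sqrt(7)))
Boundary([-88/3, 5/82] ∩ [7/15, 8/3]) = ∅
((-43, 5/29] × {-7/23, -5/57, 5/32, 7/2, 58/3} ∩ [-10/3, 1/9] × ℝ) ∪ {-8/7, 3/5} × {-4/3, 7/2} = ({-8/7, 3/5} × {-4/3, 7/2}) ∪ ([-10/3, 1/9] × {-7/23, -5/57, 5/32, 7/2, 58/3})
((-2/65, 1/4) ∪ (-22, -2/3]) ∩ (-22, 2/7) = (-22, -2/3] ∪ (-2/65, 1/4)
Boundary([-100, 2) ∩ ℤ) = {-100, -99, …, 1}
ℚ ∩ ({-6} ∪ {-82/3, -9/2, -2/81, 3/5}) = {-82/3, -6, -9/2, -2/81, 3/5}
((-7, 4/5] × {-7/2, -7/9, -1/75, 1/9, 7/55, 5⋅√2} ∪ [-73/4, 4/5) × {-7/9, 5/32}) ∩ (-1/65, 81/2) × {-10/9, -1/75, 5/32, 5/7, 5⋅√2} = ((-1/65, 4/5) × {5/32}) ∪ ((-1/65, 4/5] × {-1/75, 5⋅√2})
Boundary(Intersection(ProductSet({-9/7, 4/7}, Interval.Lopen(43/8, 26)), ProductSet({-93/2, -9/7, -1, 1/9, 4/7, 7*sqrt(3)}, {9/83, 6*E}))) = ProductSet({-9/7, 4/7}, {6*E})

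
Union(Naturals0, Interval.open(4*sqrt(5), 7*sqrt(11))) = Union(Interval.open(4*sqrt(5), 7*sqrt(11)), Naturals0)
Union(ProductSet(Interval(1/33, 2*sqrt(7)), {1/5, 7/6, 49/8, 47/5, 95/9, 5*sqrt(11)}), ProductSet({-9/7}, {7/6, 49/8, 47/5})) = Union(ProductSet({-9/7}, {7/6, 49/8, 47/5}), ProductSet(Interval(1/33, 2*sqrt(7)), {1/5, 7/6, 49/8, 47/5, 95/9, 5*sqrt(11)}))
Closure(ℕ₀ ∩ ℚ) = ℕ₀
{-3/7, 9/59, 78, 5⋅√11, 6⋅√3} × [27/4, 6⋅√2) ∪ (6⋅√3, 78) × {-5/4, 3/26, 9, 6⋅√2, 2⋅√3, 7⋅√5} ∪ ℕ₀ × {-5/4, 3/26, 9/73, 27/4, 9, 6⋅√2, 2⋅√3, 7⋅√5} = (ℕ₀ × {-5/4, 3/26, 9/73, 27/4, 9, 6⋅√2, 2⋅√3, 7⋅√5}) ∪ ({-3/7, 9/59, 78, 5⋅√11, 6⋅√3} × [27/4, 6⋅√2)) ∪ ((6⋅√3, 78) × {-5/4, 3/26, 9, 6⋅√2, 2⋅√3, 7⋅√5})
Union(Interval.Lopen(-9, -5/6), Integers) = Union(Integers, Interval(-9, -5/6))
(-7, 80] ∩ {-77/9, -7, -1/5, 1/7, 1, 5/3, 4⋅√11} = {-1/5, 1/7, 1, 5/3, 4⋅√11}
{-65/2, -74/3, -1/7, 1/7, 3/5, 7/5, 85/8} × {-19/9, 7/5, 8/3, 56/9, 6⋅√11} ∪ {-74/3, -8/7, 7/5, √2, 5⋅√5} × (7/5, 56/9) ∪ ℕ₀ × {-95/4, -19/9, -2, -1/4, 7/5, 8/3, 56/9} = (ℕ₀ × {-95/4, -19/9, -2, -1/4, 7/5, 8/3, 56/9}) ∪ ({-74/3, -8/7, 7/5, √2, 5⋅√5} × (7/5, 56/9)) ∪ ({-65/2, -74/3, -1/7, 1/7, 3/5, 7/5, 85/8} × {-19/9, 7/5, 8/3, 56/9, 6⋅√11})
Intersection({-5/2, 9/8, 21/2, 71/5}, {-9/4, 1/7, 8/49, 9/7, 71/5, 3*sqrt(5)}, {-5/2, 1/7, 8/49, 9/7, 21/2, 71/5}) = {71/5}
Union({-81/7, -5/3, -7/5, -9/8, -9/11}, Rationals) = Rationals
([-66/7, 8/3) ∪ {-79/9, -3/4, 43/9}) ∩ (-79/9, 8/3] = (-79/9, 8/3)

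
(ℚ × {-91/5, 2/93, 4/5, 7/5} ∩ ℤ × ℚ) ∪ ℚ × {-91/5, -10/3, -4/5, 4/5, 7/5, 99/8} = (ℤ × {-91/5, 2/93, 4/5, 7/5}) ∪ (ℚ × {-91/5, -10/3, -4/5, 4/5, 7/5, 99/8})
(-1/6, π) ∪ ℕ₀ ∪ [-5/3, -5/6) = [-5/3, -5/6) ∪ (-1/6, π) ∪ ℕ₀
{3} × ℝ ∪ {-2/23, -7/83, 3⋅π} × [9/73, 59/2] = ({3} × ℝ) ∪ ({-2/23, -7/83, 3⋅π} × [9/73, 59/2])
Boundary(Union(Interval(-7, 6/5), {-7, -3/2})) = {-7, 6/5}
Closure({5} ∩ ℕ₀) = {5}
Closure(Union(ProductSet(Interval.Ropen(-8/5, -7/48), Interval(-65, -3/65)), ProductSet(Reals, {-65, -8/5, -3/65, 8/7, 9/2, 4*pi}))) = Union(ProductSet(Interval(-8/5, -7/48), Interval(-65, -3/65)), ProductSet(Interval(-oo, oo), {-65, -8/5, -3/65, 8/7, 9/2, 4*pi}))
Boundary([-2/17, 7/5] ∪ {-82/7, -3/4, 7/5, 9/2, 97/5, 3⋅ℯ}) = {-82/7, -3/4, -2/17, 7/5, 9/2, 97/5, 3⋅ℯ}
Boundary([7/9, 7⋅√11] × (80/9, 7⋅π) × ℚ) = [7/9, 7⋅√11] × [80/9, 7⋅π] × ℝ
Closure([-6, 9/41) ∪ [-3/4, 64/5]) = [-6, 64/5]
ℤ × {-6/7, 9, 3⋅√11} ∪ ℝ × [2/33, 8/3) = (ℝ × [2/33, 8/3)) ∪ (ℤ × {-6/7, 9, 3⋅√11})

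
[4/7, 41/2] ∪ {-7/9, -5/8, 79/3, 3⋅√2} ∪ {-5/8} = {-7/9, -5/8, 79/3} ∪ [4/7, 41/2]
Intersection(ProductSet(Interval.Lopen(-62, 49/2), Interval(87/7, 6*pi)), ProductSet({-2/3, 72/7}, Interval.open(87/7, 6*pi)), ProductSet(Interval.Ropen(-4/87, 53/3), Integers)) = ProductSet({72/7}, Range(13, 19, 1))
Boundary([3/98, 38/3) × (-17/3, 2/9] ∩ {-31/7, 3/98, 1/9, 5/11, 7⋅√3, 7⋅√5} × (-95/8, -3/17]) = {3/98, 1/9, 5/11, 7⋅√3} × [-17/3, -3/17]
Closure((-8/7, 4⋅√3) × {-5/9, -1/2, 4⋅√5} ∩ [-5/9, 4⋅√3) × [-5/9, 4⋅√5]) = [-5/9, 4⋅√3] × {-5/9, -1/2, 4⋅√5}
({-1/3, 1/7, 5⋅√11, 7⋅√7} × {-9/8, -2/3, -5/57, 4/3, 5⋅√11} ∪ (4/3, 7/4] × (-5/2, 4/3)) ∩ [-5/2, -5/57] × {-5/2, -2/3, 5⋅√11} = {-1/3} × {-2/3, 5⋅√11}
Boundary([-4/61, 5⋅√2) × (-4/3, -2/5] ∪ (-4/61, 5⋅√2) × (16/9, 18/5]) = ([-4/61, 5⋅√2] × {-4/3, -2/5, 16/9, 18/5}) ∪ ({-4/61, 5⋅√2} × ([-4/3, -2/5] ∪ [16/9, 18/5]))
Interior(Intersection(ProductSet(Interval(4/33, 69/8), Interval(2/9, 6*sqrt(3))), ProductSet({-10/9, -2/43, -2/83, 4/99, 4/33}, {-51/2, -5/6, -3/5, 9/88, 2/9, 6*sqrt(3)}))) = EmptySet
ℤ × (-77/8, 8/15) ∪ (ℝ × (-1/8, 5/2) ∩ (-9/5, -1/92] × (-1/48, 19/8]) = (ℤ × (-77/8, 8/15)) ∪ ((-9/5, -1/92] × (-1/48, 19/8])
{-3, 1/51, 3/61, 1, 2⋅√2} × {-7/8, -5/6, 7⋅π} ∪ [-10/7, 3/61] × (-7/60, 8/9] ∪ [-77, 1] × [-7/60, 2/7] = ([-77, 1] × [-7/60, 2/7]) ∪ ([-10/7, 3/61] × (-7/60, 8/9]) ∪ ({-3, 1/51, 3/61, 1, 2⋅√2} × {-7/8, -5/6, 7⋅π})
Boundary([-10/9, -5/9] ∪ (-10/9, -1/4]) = {-10/9, -1/4}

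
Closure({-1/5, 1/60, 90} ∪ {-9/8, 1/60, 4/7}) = {-9/8, -1/5, 1/60, 4/7, 90}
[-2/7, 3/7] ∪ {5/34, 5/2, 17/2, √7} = [-2/7, 3/7] ∪ {5/2, 17/2, √7}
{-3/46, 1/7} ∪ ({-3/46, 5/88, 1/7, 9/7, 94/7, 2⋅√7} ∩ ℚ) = {-3/46, 5/88, 1/7, 9/7, 94/7}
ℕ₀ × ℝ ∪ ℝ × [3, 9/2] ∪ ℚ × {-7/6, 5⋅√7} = (ℕ₀ × ℝ) ∪ (ℝ × [3, 9/2]) ∪ (ℚ × {-7/6, 5⋅√7})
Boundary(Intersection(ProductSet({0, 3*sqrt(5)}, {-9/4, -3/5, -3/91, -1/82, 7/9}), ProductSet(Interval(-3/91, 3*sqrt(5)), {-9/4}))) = ProductSet({0, 3*sqrt(5)}, {-9/4})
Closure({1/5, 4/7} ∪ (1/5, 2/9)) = [1/5, 2/9] ∪ {4/7}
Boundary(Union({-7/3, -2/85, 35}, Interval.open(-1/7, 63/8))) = {-7/3, -1/7, 63/8, 35}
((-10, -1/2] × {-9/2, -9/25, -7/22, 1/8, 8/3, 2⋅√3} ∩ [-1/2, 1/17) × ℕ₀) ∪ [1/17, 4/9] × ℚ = [1/17, 4/9] × ℚ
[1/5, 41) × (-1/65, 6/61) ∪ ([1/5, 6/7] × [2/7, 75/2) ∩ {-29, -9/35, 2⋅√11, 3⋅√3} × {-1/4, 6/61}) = [1/5, 41) × (-1/65, 6/61)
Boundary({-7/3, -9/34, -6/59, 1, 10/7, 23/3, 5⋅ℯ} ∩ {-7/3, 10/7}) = {-7/3, 10/7}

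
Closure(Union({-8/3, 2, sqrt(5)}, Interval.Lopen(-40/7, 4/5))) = Union({2, sqrt(5)}, Interval(-40/7, 4/5))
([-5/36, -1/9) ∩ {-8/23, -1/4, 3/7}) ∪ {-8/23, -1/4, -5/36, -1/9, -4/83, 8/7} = {-8/23, -1/4, -5/36, -1/9, -4/83, 8/7}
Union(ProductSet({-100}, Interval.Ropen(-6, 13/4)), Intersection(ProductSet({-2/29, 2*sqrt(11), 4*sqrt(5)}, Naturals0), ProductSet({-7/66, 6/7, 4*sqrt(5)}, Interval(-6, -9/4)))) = ProductSet({-100}, Interval.Ropen(-6, 13/4))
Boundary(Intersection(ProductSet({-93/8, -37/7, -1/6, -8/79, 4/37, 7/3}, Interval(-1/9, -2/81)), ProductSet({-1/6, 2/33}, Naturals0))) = EmptySet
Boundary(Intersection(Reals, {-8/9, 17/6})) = {-8/9, 17/6}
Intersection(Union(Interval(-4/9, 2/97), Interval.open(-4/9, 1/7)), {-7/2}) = EmptySet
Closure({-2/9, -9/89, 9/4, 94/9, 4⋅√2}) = {-2/9, -9/89, 9/4, 94/9, 4⋅√2}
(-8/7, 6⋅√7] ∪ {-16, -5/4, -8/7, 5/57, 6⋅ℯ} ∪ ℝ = (-∞, ∞)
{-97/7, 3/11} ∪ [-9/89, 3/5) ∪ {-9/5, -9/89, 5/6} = {-97/7, -9/5, 5/6} ∪ [-9/89, 3/5)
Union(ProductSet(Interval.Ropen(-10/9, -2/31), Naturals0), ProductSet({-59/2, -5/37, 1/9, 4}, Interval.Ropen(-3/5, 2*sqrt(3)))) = Union(ProductSet({-59/2, -5/37, 1/9, 4}, Interval.Ropen(-3/5, 2*sqrt(3))), ProductSet(Interval.Ropen(-10/9, -2/31), Naturals0))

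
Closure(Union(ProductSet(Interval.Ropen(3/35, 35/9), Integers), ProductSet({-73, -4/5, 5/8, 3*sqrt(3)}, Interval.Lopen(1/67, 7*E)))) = Union(ProductSet({-73, -4/5, 5/8, 3*sqrt(3)}, Interval(1/67, 7*E)), ProductSet(Interval(3/35, 35/9), Integers))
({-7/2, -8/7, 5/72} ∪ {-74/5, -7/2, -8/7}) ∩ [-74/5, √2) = {-74/5, -7/2, -8/7, 5/72}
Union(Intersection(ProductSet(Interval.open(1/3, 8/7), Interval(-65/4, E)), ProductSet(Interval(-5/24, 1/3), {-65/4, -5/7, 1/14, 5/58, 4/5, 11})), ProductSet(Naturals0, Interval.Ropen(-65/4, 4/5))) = ProductSet(Naturals0, Interval.Ropen(-65/4, 4/5))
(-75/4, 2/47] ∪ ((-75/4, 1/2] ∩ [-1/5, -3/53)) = (-75/4, 2/47]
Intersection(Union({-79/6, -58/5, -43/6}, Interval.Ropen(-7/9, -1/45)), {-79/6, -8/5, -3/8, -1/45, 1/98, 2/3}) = {-79/6, -3/8}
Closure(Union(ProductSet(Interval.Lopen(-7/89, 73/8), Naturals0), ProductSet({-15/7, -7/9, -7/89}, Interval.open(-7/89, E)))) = Union(ProductSet({-15/7, -7/9, -7/89}, Interval(-7/89, E)), ProductSet(Interval(-7/89, 73/8), Naturals0))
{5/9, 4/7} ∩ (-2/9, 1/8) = ∅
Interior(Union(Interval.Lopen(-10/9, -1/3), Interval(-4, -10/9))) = Interval.open(-4, -1/3)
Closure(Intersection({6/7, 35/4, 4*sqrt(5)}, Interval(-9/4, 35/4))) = {6/7, 35/4}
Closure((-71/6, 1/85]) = [-71/6, 1/85]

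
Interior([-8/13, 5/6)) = (-8/13, 5/6)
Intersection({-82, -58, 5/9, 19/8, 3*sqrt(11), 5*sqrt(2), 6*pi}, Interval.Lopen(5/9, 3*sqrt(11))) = {19/8, 3*sqrt(11), 5*sqrt(2)}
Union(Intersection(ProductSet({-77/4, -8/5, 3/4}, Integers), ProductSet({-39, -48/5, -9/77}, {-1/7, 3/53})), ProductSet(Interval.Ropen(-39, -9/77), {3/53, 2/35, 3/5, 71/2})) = ProductSet(Interval.Ropen(-39, -9/77), {3/53, 2/35, 3/5, 71/2})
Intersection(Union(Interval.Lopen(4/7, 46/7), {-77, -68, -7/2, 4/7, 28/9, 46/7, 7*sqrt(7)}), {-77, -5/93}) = {-77}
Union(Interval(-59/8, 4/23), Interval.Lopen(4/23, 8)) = Interval(-59/8, 8)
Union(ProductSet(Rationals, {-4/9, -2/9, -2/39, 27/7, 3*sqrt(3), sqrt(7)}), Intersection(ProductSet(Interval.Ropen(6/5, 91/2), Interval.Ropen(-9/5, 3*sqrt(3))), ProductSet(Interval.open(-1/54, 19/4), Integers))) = Union(ProductSet(Interval.Ropen(6/5, 19/4), Range(-1, 6, 1)), ProductSet(Rationals, {-4/9, -2/9, -2/39, 27/7, 3*sqrt(3), sqrt(7)}))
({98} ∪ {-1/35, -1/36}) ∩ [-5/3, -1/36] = {-1/35, -1/36}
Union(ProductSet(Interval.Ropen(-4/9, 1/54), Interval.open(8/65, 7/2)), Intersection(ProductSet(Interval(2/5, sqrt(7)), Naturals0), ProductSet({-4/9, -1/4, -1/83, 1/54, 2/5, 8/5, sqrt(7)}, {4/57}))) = ProductSet(Interval.Ropen(-4/9, 1/54), Interval.open(8/65, 7/2))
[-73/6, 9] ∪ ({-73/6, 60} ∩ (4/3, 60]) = [-73/6, 9] ∪ {60}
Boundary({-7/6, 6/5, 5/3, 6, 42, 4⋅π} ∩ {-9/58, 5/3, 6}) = {5/3, 6}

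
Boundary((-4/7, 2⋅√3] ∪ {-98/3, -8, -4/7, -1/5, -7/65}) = {-98/3, -8, -4/7, 2⋅√3}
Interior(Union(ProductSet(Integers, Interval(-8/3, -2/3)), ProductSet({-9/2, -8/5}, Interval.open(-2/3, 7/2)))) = EmptySet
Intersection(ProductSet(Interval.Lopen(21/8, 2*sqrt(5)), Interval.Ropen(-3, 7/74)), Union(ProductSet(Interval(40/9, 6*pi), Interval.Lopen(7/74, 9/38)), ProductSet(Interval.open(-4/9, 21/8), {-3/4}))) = EmptySet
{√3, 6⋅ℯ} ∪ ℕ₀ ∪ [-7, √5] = [-7, √5] ∪ ℕ₀ ∪ {6⋅ℯ}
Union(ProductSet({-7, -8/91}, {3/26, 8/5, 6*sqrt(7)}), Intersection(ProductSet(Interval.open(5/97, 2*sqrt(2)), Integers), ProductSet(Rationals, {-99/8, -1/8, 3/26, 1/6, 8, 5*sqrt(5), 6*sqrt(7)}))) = Union(ProductSet({-7, -8/91}, {3/26, 8/5, 6*sqrt(7)}), ProductSet(Intersection(Interval.open(5/97, 2*sqrt(2)), Rationals), {8}))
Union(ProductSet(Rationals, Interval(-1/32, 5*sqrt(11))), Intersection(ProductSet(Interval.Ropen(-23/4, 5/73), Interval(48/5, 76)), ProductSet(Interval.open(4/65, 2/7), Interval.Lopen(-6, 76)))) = Union(ProductSet(Interval.open(4/65, 5/73), Interval(48/5, 76)), ProductSet(Rationals, Interval(-1/32, 5*sqrt(11))))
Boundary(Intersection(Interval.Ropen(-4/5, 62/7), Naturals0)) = Range(0, 9, 1)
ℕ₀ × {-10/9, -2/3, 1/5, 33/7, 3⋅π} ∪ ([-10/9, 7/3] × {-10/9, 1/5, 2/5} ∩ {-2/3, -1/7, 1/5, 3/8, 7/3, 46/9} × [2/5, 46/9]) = ({-2/3, -1/7, 1/5, 3/8, 7/3} × {2/5}) ∪ (ℕ₀ × {-10/9, -2/3, 1/5, 33/7, 3⋅π})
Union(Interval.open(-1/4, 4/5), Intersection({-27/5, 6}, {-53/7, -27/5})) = Union({-27/5}, Interval.open(-1/4, 4/5))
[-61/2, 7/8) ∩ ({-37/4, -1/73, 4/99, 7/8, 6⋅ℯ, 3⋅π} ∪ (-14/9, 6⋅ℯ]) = {-37/4} ∪ (-14/9, 7/8)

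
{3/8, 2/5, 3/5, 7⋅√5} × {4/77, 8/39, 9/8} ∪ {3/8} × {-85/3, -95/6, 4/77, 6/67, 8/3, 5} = ({3/8} × {-85/3, -95/6, 4/77, 6/67, 8/3, 5}) ∪ ({3/8, 2/5, 3/5, 7⋅√5} × {4/77, 8/39, 9/8})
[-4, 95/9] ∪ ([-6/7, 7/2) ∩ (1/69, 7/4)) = [-4, 95/9]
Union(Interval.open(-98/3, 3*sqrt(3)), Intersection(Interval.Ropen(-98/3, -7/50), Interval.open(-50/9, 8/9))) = Interval.open(-98/3, 3*sqrt(3))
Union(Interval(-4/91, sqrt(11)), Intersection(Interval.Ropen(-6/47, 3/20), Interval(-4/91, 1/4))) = Interval(-4/91, sqrt(11))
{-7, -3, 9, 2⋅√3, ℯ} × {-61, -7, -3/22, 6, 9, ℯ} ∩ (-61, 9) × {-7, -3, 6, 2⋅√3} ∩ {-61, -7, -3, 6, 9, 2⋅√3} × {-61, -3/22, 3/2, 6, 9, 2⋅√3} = {-7, -3, 2⋅√3} × {6}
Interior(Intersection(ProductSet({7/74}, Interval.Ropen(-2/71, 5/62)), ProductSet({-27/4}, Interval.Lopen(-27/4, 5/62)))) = EmptySet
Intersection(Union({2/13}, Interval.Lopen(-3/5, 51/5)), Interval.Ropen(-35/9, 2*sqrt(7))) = Interval.open(-3/5, 2*sqrt(7))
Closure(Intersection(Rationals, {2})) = {2}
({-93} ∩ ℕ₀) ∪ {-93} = {-93}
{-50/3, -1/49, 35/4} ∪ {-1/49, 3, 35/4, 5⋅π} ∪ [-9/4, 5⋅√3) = {-50/3, 35/4, 5⋅π} ∪ [-9/4, 5⋅√3)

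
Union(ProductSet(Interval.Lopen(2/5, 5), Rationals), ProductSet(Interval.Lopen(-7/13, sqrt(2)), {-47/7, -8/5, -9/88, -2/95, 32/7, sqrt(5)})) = Union(ProductSet(Interval.Lopen(-7/13, sqrt(2)), {-47/7, -8/5, -9/88, -2/95, 32/7, sqrt(5)}), ProductSet(Interval.Lopen(2/5, 5), Rationals))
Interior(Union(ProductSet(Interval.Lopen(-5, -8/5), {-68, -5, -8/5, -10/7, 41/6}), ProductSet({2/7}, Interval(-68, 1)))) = EmptySet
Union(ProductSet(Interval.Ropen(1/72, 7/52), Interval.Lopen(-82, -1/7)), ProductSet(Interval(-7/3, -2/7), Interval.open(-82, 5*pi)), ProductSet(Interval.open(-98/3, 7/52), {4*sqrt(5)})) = Union(ProductSet(Interval.open(-98/3, 7/52), {4*sqrt(5)}), ProductSet(Interval(-7/3, -2/7), Interval.open(-82, 5*pi)), ProductSet(Interval.Ropen(1/72, 7/52), Interval.Lopen(-82, -1/7)))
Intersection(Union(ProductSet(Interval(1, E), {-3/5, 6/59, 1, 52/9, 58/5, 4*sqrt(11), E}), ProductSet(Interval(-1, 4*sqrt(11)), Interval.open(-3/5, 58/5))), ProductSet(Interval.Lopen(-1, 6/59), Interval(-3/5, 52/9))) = ProductSet(Interval.Lopen(-1, 6/59), Interval.Lopen(-3/5, 52/9))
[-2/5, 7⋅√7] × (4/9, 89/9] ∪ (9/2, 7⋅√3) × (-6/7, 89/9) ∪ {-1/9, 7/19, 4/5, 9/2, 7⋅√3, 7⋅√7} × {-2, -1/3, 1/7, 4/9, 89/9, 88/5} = ([-2/5, 7⋅√7] × (4/9, 89/9]) ∪ ((9/2, 7⋅√3) × (-6/7, 89/9)) ∪ ({-1/9, 7/19, 4/5, 9/2, 7⋅√3, 7⋅√7} × {-2, -1/3, 1/7, 4/9, 89/9, 88/5})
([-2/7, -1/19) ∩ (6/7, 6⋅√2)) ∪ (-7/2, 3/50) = (-7/2, 3/50)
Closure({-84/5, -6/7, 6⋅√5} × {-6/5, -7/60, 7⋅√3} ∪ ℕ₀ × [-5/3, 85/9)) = (ℕ₀ × [-5/3, 85/9]) ∪ ({-84/5, -6/7, 6⋅√5} × {-6/5, -7/60, 7⋅√3})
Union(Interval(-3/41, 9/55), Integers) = Union(Integers, Interval(-3/41, 9/55))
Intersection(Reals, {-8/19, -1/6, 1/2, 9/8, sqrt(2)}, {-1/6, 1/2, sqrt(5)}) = {-1/6, 1/2}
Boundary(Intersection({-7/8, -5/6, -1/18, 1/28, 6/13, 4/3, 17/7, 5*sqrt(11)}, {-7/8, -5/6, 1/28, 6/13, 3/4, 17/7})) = {-7/8, -5/6, 1/28, 6/13, 17/7}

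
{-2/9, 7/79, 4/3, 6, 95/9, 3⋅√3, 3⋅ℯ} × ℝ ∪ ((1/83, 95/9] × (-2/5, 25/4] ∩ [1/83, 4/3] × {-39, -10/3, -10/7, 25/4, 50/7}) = ((1/83, 4/3] × {25/4}) ∪ ({-2/9, 7/79, 4/3, 6, 95/9, 3⋅√3, 3⋅ℯ} × ℝ)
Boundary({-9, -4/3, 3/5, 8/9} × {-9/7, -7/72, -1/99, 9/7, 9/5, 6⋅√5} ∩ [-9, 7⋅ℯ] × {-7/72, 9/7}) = {-9, -4/3, 3/5, 8/9} × {-7/72, 9/7}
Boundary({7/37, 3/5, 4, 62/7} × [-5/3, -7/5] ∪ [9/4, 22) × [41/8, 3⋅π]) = ({9/4, 22} × [41/8, 3⋅π]) ∪ ({7/37, 3/5, 4, 62/7} × [-5/3, -7/5]) ∪ ([9/4, 22] × {41/8, 3⋅π})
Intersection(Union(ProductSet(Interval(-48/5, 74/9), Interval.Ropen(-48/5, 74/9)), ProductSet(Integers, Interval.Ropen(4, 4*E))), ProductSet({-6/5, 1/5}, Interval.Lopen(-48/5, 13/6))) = ProductSet({-6/5, 1/5}, Interval.Lopen(-48/5, 13/6))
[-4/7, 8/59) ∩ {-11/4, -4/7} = {-4/7}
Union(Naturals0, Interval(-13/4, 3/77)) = Union(Interval(-13/4, 3/77), Naturals0)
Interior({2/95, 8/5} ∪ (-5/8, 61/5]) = (-5/8, 61/5)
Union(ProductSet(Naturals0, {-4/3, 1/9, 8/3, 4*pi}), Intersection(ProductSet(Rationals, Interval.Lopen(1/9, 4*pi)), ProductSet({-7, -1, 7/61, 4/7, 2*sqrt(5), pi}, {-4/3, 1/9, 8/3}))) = Union(ProductSet({-7, -1, 7/61, 4/7}, {8/3}), ProductSet(Naturals0, {-4/3, 1/9, 8/3, 4*pi}))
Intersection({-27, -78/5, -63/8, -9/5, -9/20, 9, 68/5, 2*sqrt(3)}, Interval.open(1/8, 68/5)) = {9, 2*sqrt(3)}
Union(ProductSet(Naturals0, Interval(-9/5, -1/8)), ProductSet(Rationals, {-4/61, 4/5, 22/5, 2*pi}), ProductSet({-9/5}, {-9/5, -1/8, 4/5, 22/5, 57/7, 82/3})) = Union(ProductSet({-9/5}, {-9/5, -1/8, 4/5, 22/5, 57/7, 82/3}), ProductSet(Naturals0, Interval(-9/5, -1/8)), ProductSet(Rationals, {-4/61, 4/5, 22/5, 2*pi}))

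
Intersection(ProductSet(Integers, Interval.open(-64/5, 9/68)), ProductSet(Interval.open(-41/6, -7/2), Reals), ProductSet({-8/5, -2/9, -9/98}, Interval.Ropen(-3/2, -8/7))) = EmptySet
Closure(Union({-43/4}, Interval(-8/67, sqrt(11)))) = Union({-43/4}, Interval(-8/67, sqrt(11)))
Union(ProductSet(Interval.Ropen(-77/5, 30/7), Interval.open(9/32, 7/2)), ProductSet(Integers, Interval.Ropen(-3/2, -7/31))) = Union(ProductSet(Integers, Interval.Ropen(-3/2, -7/31)), ProductSet(Interval.Ropen(-77/5, 30/7), Interval.open(9/32, 7/2)))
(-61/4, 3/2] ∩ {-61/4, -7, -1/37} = {-7, -1/37}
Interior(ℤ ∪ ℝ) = ℝ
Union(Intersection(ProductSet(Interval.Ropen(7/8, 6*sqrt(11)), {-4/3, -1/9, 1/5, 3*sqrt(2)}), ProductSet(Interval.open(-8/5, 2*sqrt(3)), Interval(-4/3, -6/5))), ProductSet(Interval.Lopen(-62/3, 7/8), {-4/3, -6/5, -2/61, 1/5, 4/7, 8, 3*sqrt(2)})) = Union(ProductSet(Interval.Lopen(-62/3, 7/8), {-4/3, -6/5, -2/61, 1/5, 4/7, 8, 3*sqrt(2)}), ProductSet(Interval.Ropen(7/8, 2*sqrt(3)), {-4/3}))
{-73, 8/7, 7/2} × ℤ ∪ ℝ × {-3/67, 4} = (ℝ × {-3/67, 4}) ∪ ({-73, 8/7, 7/2} × ℤ)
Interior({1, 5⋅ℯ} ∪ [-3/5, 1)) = (-3/5, 1)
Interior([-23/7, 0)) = (-23/7, 0)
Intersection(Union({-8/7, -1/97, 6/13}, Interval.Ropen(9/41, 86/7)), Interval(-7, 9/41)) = {-8/7, -1/97, 9/41}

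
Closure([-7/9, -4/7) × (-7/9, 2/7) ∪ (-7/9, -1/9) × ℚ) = ((-7/9, -1/9) × ℚ) ∪ (({-7/9} ∪ [-4/7, -1/9]) × ℝ) ∪ ([-7/9, -4/7) × (-7/9, 2/7)) ∪ ([-7/9, -1/9] × ((-∞, -7/9] ∪ [2/7, ∞)))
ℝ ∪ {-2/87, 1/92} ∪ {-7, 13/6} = ℝ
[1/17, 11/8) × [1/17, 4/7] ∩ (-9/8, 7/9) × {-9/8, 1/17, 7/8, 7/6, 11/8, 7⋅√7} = [1/17, 7/9) × {1/17}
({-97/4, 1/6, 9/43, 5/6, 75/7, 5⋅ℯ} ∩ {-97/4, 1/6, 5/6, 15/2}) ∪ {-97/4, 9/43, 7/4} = {-97/4, 1/6, 9/43, 5/6, 7/4}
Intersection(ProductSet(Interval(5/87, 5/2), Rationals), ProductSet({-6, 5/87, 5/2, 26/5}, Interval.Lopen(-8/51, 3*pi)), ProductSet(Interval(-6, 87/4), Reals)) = ProductSet({5/87, 5/2}, Intersection(Interval.Lopen(-8/51, 3*pi), Rationals))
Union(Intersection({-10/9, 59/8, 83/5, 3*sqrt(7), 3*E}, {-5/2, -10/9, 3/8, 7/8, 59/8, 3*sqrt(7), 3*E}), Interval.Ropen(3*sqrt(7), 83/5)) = Union({-10/9, 59/8}, Interval.Ropen(3*sqrt(7), 83/5))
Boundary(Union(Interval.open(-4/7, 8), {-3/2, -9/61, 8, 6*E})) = {-3/2, -4/7, 8, 6*E}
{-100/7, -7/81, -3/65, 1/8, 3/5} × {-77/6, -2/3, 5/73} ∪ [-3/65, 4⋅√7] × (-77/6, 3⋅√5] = ({-100/7, -7/81, -3/65, 1/8, 3/5} × {-77/6, -2/3, 5/73}) ∪ ([-3/65, 4⋅√7] × (-77/6, 3⋅√5])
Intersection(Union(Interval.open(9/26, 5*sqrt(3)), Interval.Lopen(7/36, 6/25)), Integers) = Range(1, 9, 1)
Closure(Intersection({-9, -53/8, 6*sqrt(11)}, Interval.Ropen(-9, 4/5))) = {-9, -53/8}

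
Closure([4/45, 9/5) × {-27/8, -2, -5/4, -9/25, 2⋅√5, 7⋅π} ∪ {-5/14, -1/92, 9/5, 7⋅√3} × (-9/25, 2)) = ({-5/14, -1/92, 9/5, 7⋅√3} × [-9/25, 2]) ∪ ([4/45, 9/5] × {-27/8, -2, -5/4, -9/25, 2⋅√5, 7⋅π})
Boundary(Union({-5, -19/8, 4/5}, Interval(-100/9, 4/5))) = {-100/9, 4/5}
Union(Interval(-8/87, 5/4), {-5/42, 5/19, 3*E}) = Union({-5/42, 3*E}, Interval(-8/87, 5/4))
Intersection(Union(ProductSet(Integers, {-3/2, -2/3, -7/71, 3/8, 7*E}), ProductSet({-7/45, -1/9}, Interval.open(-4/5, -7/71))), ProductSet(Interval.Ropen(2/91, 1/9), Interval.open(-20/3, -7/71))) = EmptySet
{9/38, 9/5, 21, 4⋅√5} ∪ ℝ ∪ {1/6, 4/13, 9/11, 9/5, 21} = ℝ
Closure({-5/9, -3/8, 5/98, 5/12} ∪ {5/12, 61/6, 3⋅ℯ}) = {-5/9, -3/8, 5/98, 5/12, 61/6, 3⋅ℯ}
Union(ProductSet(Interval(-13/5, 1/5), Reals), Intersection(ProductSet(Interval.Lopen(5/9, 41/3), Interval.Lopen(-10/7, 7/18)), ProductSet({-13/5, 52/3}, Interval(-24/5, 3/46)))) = ProductSet(Interval(-13/5, 1/5), Reals)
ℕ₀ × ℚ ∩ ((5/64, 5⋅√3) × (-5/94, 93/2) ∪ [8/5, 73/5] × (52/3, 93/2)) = ({1, 2, …, 8} × (ℚ ∩ (-5/94, 93/2))) ∪ ({2, 3, …, 14} × (ℚ ∩ (52/3, 93/2)))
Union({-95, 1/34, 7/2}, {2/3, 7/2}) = {-95, 1/34, 2/3, 7/2}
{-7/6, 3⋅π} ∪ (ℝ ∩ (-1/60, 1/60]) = {-7/6, 3⋅π} ∪ (-1/60, 1/60]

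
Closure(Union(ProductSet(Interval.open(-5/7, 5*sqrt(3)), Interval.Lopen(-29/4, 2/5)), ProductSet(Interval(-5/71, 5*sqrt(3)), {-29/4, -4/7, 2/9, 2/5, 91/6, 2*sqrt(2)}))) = Union(ProductSet({-5/7, 5*sqrt(3)}, Interval(-29/4, 2/5)), ProductSet(Interval(-5/7, 5*sqrt(3)), {-29/4, 2/5}), ProductSet(Interval.open(-5/7, 5*sqrt(3)), Interval.Lopen(-29/4, 2/5)), ProductSet(Interval(-5/71, 5*sqrt(3)), {-29/4, -4/7, 2/9, 2/5, 91/6, 2*sqrt(2)}))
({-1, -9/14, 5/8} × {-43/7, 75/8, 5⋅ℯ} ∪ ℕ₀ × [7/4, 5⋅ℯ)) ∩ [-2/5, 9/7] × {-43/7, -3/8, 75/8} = ({5/8} × {-43/7, 75/8}) ∪ ({0, 1} × {75/8})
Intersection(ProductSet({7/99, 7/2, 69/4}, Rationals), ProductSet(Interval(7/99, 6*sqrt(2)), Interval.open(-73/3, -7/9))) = ProductSet({7/99, 7/2}, Intersection(Interval.open(-73/3, -7/9), Rationals))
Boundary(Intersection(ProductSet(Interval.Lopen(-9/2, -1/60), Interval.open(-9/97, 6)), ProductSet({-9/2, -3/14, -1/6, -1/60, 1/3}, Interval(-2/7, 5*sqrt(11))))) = ProductSet({-3/14, -1/6, -1/60}, Interval(-9/97, 6))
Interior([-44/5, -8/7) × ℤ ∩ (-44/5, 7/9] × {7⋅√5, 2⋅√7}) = ∅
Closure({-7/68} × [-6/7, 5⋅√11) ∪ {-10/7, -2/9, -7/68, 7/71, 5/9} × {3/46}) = ({-10/7, -2/9, -7/68, 7/71, 5/9} × {3/46}) ∪ ({-7/68} × [-6/7, 5⋅√11])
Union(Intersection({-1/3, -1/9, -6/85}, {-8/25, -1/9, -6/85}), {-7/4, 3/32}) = {-7/4, -1/9, -6/85, 3/32}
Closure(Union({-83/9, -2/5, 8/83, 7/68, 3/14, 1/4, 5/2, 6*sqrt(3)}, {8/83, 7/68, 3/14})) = {-83/9, -2/5, 8/83, 7/68, 3/14, 1/4, 5/2, 6*sqrt(3)}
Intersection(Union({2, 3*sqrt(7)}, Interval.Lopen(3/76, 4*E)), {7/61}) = {7/61}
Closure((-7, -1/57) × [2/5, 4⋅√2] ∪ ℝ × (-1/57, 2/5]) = (ℝ × [-1/57, 2/5]) ∪ ([-7, -1/57] × [2/5, 4⋅√2])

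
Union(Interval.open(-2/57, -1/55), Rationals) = Union(Interval(-2/57, -1/55), Rationals)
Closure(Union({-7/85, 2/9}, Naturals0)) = Union({-7/85, 2/9}, Naturals0)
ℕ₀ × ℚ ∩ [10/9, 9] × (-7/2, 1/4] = {2, 3, …, 9} × (ℚ ∩ (-7/2, 1/4])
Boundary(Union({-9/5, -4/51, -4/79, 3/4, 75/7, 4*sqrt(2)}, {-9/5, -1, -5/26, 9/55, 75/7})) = {-9/5, -1, -5/26, -4/51, -4/79, 9/55, 3/4, 75/7, 4*sqrt(2)}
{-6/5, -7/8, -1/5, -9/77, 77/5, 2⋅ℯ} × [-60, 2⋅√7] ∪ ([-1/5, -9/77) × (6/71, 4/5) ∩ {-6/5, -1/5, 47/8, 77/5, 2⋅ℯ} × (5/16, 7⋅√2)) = {-6/5, -7/8, -1/5, -9/77, 77/5, 2⋅ℯ} × [-60, 2⋅√7]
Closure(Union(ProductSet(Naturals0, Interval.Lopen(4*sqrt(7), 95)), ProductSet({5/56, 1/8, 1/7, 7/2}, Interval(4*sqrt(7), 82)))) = Union(ProductSet({5/56, 1/8, 1/7, 7/2}, Interval(4*sqrt(7), 82)), ProductSet(Naturals0, Interval(4*sqrt(7), 95)))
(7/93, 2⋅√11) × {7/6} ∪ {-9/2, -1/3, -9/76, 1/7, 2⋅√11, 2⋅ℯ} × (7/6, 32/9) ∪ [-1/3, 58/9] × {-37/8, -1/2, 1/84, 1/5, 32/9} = ([-1/3, 58/9] × {-37/8, -1/2, 1/84, 1/5, 32/9}) ∪ ((7/93, 2⋅√11) × {7/6}) ∪ ({-9/2, -1/3, -9/76, 1/7, 2⋅√11, 2⋅ℯ} × (7/6, 32/9))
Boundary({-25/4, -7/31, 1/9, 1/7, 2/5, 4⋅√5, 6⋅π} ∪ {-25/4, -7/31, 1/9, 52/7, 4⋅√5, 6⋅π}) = {-25/4, -7/31, 1/9, 1/7, 2/5, 52/7, 4⋅√5, 6⋅π}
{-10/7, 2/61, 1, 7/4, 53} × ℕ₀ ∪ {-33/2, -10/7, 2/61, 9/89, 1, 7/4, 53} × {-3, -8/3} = ({-10/7, 2/61, 1, 7/4, 53} × ℕ₀) ∪ ({-33/2, -10/7, 2/61, 9/89, 1, 7/4, 53} × {-3, -8/3})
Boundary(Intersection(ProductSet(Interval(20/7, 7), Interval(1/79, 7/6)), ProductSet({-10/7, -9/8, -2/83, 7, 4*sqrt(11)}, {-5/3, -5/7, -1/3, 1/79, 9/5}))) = ProductSet({7}, {1/79})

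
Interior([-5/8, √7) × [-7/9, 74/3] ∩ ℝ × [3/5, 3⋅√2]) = (-5/8, √7) × (3/5, 3⋅√2)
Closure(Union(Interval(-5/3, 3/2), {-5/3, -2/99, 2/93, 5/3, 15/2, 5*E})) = Union({5/3, 15/2, 5*E}, Interval(-5/3, 3/2))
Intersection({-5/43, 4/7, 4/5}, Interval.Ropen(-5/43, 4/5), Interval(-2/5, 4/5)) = {-5/43, 4/7}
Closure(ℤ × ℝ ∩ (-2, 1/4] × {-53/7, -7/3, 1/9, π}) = {-1, 0} × {-53/7, -7/3, 1/9, π}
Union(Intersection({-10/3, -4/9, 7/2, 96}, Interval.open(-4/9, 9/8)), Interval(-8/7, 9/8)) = Interval(-8/7, 9/8)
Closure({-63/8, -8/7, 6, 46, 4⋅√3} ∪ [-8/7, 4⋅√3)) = {-63/8, 46} ∪ [-8/7, 4⋅√3]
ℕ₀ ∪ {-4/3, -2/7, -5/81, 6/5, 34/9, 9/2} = {-4/3, -2/7, -5/81, 6/5, 34/9, 9/2} ∪ ℕ₀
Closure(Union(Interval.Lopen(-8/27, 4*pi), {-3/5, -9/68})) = Union({-3/5}, Interval(-8/27, 4*pi))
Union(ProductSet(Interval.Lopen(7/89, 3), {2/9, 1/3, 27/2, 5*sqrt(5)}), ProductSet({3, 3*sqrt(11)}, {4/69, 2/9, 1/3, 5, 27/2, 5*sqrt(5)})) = Union(ProductSet({3, 3*sqrt(11)}, {4/69, 2/9, 1/3, 5, 27/2, 5*sqrt(5)}), ProductSet(Interval.Lopen(7/89, 3), {2/9, 1/3, 27/2, 5*sqrt(5)}))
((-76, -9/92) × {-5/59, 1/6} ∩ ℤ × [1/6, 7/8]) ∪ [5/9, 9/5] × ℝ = ([5/9, 9/5] × ℝ) ∪ ({-75, -74, …, -1} × {1/6})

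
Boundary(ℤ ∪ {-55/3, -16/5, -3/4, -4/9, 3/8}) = ℤ ∪ {-55/3, -16/5, -3/4, -4/9, 3/8}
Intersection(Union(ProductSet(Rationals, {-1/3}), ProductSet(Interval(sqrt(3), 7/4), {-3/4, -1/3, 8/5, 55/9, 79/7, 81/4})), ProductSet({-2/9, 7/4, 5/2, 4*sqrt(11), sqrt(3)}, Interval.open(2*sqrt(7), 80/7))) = ProductSet({7/4, sqrt(3)}, {55/9, 79/7})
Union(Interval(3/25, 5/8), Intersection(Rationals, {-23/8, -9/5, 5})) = Union({-23/8, -9/5, 5}, Interval(3/25, 5/8))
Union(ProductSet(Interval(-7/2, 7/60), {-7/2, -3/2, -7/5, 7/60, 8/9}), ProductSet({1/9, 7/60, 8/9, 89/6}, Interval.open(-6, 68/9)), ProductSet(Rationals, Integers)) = Union(ProductSet({1/9, 7/60, 8/9, 89/6}, Interval.open(-6, 68/9)), ProductSet(Interval(-7/2, 7/60), {-7/2, -3/2, -7/5, 7/60, 8/9}), ProductSet(Rationals, Integers))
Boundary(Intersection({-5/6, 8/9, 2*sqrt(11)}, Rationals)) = {-5/6, 8/9}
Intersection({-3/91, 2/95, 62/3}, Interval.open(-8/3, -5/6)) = EmptySet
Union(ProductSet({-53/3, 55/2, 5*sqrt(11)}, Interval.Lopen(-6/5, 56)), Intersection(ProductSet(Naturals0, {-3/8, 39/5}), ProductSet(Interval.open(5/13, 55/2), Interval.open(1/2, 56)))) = Union(ProductSet({-53/3, 55/2, 5*sqrt(11)}, Interval.Lopen(-6/5, 56)), ProductSet(Range(1, 28, 1), {39/5}))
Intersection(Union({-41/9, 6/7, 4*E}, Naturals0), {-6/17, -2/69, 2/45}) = EmptySet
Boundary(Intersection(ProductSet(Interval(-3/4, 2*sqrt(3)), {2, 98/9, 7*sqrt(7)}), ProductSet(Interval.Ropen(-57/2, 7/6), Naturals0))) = ProductSet(Interval(-3/4, 7/6), {2})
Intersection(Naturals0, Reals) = Naturals0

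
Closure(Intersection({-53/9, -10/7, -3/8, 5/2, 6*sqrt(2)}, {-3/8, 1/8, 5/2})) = {-3/8, 5/2}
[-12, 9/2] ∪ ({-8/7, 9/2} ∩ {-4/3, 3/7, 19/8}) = [-12, 9/2]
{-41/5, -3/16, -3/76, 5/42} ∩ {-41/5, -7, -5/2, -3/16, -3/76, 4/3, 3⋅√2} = {-41/5, -3/16, -3/76}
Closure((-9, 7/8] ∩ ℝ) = [-9, 7/8]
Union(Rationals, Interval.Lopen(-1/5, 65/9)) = Union(Interval(-1/5, 65/9), Rationals)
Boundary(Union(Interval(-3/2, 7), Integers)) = Union(Complement(Integers, Interval.open(-3/2, 7)), {-3/2})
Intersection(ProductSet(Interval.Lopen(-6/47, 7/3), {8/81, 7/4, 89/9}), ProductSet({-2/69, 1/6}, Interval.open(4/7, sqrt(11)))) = ProductSet({-2/69, 1/6}, {7/4})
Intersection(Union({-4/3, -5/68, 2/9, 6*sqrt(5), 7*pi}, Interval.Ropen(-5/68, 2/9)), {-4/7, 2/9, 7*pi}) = {2/9, 7*pi}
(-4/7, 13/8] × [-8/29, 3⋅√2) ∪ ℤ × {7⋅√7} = (ℤ × {7⋅√7}) ∪ ((-4/7, 13/8] × [-8/29, 3⋅√2))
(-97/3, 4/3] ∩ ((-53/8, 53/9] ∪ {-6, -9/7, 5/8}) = (-53/8, 4/3]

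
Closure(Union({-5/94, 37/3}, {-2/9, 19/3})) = {-2/9, -5/94, 19/3, 37/3}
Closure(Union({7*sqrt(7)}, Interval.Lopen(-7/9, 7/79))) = Union({7*sqrt(7)}, Interval(-7/9, 7/79))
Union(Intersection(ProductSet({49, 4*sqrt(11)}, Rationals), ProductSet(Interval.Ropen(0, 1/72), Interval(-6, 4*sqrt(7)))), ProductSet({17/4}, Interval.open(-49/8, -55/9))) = ProductSet({17/4}, Interval.open(-49/8, -55/9))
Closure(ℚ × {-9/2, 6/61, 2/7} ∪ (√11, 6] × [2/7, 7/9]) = ((ℚ ∪ (-∞, ∞)) × {-9/2, 6/61, 2/7}) ∪ ([√11, 6] × [2/7, 7/9])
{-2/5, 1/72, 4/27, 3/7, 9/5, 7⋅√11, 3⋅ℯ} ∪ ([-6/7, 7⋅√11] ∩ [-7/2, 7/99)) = [-6/7, 7/99) ∪ {4/27, 3/7, 9/5, 7⋅√11, 3⋅ℯ}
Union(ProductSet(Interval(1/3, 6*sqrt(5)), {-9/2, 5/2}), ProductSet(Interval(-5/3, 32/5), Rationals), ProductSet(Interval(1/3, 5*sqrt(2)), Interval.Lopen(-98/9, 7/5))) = Union(ProductSet(Interval(-5/3, 32/5), Rationals), ProductSet(Interval(1/3, 5*sqrt(2)), Interval.Lopen(-98/9, 7/5)), ProductSet(Interval(1/3, 6*sqrt(5)), {-9/2, 5/2}))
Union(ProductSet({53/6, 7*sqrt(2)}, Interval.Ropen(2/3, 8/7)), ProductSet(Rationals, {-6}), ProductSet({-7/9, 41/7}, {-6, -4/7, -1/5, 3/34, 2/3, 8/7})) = Union(ProductSet({-7/9, 41/7}, {-6, -4/7, -1/5, 3/34, 2/3, 8/7}), ProductSet({53/6, 7*sqrt(2)}, Interval.Ropen(2/3, 8/7)), ProductSet(Rationals, {-6}))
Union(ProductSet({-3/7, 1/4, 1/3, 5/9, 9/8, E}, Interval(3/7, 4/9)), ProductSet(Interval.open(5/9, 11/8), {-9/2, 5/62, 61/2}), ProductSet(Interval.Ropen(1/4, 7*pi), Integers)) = Union(ProductSet({-3/7, 1/4, 1/3, 5/9, 9/8, E}, Interval(3/7, 4/9)), ProductSet(Interval.Ropen(1/4, 7*pi), Integers), ProductSet(Interval.open(5/9, 11/8), {-9/2, 5/62, 61/2}))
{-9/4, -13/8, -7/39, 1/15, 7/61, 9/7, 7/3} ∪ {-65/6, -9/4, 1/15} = {-65/6, -9/4, -13/8, -7/39, 1/15, 7/61, 9/7, 7/3}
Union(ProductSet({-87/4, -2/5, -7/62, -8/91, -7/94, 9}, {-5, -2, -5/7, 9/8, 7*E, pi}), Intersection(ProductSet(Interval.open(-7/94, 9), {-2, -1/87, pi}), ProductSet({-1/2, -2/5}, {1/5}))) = ProductSet({-87/4, -2/5, -7/62, -8/91, -7/94, 9}, {-5, -2, -5/7, 9/8, 7*E, pi})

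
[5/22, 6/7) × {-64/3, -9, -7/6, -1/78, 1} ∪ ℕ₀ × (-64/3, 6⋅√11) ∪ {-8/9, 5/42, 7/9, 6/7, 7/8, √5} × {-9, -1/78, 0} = (ℕ₀ × (-64/3, 6⋅√11)) ∪ ([5/22, 6/7) × {-64/3, -9, -7/6, -1/78, 1}) ∪ ({-8/9, 5/42, 7/9, 6/7, 7/8, √5} × {-9, -1/78, 0})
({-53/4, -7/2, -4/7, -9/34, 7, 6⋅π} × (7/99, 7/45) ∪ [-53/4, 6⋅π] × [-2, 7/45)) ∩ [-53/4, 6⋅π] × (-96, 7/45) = [-53/4, 6⋅π] × [-2, 7/45)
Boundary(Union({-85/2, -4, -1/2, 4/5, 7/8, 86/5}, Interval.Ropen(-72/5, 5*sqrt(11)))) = {-85/2, -72/5, 86/5, 5*sqrt(11)}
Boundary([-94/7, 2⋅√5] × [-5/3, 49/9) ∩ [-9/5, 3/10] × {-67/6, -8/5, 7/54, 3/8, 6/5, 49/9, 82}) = [-9/5, 3/10] × {-8/5, 7/54, 3/8, 6/5}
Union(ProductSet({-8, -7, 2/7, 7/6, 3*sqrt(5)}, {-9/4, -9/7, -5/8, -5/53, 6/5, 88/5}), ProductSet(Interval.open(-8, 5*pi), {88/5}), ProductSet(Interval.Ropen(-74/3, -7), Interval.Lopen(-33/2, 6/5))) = Union(ProductSet({-8, -7, 2/7, 7/6, 3*sqrt(5)}, {-9/4, -9/7, -5/8, -5/53, 6/5, 88/5}), ProductSet(Interval.Ropen(-74/3, -7), Interval.Lopen(-33/2, 6/5)), ProductSet(Interval.open(-8, 5*pi), {88/5}))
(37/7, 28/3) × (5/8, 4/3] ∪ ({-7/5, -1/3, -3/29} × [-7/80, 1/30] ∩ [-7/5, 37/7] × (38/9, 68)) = (37/7, 28/3) × (5/8, 4/3]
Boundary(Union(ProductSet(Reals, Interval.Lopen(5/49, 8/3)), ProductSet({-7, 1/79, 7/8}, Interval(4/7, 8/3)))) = ProductSet(Reals, {5/49, 8/3})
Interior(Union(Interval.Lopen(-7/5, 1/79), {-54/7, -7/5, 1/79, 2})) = Interval.open(-7/5, 1/79)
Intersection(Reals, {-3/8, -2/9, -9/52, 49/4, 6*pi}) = {-3/8, -2/9, -9/52, 49/4, 6*pi}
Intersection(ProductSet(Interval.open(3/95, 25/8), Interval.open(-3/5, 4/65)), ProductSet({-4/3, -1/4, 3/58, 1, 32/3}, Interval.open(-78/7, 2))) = ProductSet({3/58, 1}, Interval.open(-3/5, 4/65))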